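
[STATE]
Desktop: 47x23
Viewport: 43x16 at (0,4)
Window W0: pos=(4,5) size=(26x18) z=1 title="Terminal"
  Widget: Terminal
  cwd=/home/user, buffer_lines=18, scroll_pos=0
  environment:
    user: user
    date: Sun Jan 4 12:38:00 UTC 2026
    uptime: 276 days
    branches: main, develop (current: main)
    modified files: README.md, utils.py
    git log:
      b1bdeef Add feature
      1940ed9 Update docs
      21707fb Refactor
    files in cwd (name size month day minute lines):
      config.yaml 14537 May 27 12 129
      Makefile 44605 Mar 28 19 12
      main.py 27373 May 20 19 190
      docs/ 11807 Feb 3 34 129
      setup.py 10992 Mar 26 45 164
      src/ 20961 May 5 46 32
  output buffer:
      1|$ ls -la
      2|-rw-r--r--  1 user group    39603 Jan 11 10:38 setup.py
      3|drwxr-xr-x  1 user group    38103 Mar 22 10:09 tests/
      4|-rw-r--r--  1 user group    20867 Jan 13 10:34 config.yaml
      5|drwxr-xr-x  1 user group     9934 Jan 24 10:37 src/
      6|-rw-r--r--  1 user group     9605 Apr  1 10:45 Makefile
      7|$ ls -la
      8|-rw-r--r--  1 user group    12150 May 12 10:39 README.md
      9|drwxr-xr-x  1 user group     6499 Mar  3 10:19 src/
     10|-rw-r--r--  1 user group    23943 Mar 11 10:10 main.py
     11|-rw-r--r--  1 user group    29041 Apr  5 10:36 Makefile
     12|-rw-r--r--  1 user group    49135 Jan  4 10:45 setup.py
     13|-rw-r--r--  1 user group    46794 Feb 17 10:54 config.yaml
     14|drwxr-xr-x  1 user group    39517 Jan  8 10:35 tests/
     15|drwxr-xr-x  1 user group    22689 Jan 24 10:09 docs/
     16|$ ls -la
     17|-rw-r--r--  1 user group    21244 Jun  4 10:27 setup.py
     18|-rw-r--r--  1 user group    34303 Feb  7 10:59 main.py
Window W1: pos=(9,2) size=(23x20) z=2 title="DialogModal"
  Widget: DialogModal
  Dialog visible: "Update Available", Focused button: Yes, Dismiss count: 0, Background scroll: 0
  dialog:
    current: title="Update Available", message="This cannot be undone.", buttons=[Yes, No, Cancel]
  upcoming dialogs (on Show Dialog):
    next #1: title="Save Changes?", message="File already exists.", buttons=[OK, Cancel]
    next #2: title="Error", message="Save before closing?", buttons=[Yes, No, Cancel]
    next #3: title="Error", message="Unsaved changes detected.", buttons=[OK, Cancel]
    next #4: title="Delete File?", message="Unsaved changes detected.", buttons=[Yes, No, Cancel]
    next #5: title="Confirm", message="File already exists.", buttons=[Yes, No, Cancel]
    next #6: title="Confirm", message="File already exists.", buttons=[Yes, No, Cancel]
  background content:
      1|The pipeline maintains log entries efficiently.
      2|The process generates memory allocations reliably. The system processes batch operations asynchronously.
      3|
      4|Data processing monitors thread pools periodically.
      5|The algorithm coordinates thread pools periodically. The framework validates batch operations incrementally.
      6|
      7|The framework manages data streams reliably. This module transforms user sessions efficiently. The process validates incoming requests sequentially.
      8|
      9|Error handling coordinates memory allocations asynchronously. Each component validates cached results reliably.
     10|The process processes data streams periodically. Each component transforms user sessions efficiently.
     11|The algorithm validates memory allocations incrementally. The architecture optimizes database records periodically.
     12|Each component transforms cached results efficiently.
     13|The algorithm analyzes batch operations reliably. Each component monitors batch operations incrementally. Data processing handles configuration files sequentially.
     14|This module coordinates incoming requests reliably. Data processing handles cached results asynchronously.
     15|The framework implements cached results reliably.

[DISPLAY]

         ┠─────────────────────┨           
    ┏━━━━┃The pipeline maintain┃           
    ┃ Ter┃The process generates┃           
    ┠────┃                     ┃           
    ┃$ ls┃Data processing monit┃           
    ┃-rw-┃The algorithm coordin┃           
    ┃drwx┃  ┌───────────────┐  ┃           
    ┃-rw-┃Th│Update Availabl│es┃           
    ┃drwx┃  │This cannot be │  ┃           
    ┃-rw-┃Er│[Yes]  No   Can│di┃           
    ┃$ ls┃Th└───────────────┘es┃           
    ┃-rw-┃The algorithm validat┃           
    ┃drwx┃Each component transf┃           
    ┃-rw-┃The algorithm analyze┃           
    ┃-rw-┃This module coordinat┃           
    ┃-rw-┃The framework impleme┃           


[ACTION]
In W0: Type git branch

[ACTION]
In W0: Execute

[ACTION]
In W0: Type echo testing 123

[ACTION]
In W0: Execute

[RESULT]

         ┠─────────────────────┨           
    ┏━━━━┃The pipeline maintain┃           
    ┃ Ter┃The process generates┃           
    ┠────┃                     ┃           
    ┃-rw-┃Data processing monit┃           
    ┃-rw-┃The algorithm coordin┃           
    ┃-rw-┃  ┌───────────────┐  ┃           
    ┃drwx┃Th│Update Availabl│es┃           
    ┃drwx┃  │This cannot be │  ┃           
    ┃$ ls┃Er│[Yes]  No   Can│di┃           
    ┃-rw-┃Th└───────────────┘es┃           
    ┃-rw-┃The algorithm validat┃           
    ┃$ gi┃Each component transf┃           
    ┃* ma┃The algorithm analyze┃           
    ┃  de┃This module coordinat┃           
    ┃$ ec┃The framework impleme┃           


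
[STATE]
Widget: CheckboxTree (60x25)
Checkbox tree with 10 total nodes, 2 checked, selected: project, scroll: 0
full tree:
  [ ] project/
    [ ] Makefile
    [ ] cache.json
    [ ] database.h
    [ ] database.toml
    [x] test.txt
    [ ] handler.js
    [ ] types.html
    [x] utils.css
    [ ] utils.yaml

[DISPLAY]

>[-] project/                                               
   [ ] Makefile                                             
   [ ] cache.json                                           
   [ ] database.h                                           
   [ ] database.toml                                        
   [x] test.txt                                             
   [ ] handler.js                                           
   [ ] types.html                                           
   [x] utils.css                                            
   [ ] utils.yaml                                           
                                                            
                                                            
                                                            
                                                            
                                                            
                                                            
                                                            
                                                            
                                                            
                                                            
                                                            
                                                            
                                                            
                                                            
                                                            


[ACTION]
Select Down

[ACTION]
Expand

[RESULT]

 [-] project/                                               
>  [ ] Makefile                                             
   [ ] cache.json                                           
   [ ] database.h                                           
   [ ] database.toml                                        
   [x] test.txt                                             
   [ ] handler.js                                           
   [ ] types.html                                           
   [x] utils.css                                            
   [ ] utils.yaml                                           
                                                            
                                                            
                                                            
                                                            
                                                            
                                                            
                                                            
                                                            
                                                            
                                                            
                                                            
                                                            
                                                            
                                                            
                                                            


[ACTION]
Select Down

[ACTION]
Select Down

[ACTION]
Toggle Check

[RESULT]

 [-] project/                                               
   [ ] Makefile                                             
   [ ] cache.json                                           
>  [x] database.h                                           
   [ ] database.toml                                        
   [x] test.txt                                             
   [ ] handler.js                                           
   [ ] types.html                                           
   [x] utils.css                                            
   [ ] utils.yaml                                           
                                                            
                                                            
                                                            
                                                            
                                                            
                                                            
                                                            
                                                            
                                                            
                                                            
                                                            
                                                            
                                                            
                                                            
                                                            


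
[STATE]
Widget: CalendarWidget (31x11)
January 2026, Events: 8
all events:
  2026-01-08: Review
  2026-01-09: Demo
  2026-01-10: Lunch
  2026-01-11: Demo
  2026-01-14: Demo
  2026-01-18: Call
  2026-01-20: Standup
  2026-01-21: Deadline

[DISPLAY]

          January 2026         
Mo Tu We Th Fr Sa Su           
          1  2  3  4           
 5  6  7  8*  9* 10* 11*       
12 13 14* 15 16 17 18*         
19 20* 21* 22 23 24 25         
26 27 28 29 30 31              
                               
                               
                               
                               


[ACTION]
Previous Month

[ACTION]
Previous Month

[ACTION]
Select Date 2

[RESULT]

         November 2025         
Mo Tu We Th Fr Sa Su           
                1 [ 2]         
 3  4  5  6  7  8  9           
10 11 12 13 14 15 16           
17 18 19 20 21 22 23           
24 25 26 27 28 29 30           
                               
                               
                               
                               


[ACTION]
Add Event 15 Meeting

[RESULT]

         November 2025         
Mo Tu We Th Fr Sa Su           
                1 [ 2]         
 3  4  5  6  7  8  9           
10 11 12 13 14 15* 16          
17 18 19 20 21 22 23           
24 25 26 27 28 29 30           
                               
                               
                               
                               


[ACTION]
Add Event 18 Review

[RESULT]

         November 2025         
Mo Tu We Th Fr Sa Su           
                1 [ 2]         
 3  4  5  6  7  8  9           
10 11 12 13 14 15* 16          
17 18* 19 20 21 22 23          
24 25 26 27 28 29 30           
                               
                               
                               
                               


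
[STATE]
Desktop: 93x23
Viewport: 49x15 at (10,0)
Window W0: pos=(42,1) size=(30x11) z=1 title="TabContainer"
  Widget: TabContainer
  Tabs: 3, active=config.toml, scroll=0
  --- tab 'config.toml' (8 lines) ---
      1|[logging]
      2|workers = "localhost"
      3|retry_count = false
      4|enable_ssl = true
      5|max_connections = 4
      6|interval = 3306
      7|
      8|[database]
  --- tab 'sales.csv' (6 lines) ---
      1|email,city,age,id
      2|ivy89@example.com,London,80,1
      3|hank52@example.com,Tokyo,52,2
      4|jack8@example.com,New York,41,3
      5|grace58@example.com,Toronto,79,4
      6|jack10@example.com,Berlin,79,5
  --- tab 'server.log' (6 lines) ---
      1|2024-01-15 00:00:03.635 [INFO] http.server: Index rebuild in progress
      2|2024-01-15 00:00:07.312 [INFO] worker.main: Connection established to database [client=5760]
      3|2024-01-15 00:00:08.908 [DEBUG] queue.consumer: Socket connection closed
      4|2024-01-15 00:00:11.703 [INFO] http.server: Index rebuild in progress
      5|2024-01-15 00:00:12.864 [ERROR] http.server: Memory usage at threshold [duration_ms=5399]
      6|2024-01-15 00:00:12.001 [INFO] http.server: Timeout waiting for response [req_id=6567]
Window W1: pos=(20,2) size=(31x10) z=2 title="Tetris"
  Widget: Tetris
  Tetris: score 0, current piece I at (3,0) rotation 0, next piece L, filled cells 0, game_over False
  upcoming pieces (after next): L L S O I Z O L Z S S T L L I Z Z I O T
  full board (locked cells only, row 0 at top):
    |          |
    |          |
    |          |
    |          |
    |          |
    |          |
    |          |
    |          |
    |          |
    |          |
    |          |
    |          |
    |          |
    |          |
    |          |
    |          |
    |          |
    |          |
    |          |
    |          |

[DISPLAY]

                                                 
                                ┏━━━━━━━━━━━━━━━━
          ┏━━━━━━━━━━━━━━━━━━━━━━━━━━━━━┓ainer   
          ┃ Tetris                      ┃────────
          ┠─────────────────────────────┨toml]│ s
          ┃          │Next:             ┃────────
          ┃          │  ▒               ┃]       
          ┃          │▒▒▒               ┃= "local
          ┃          │                  ┃unt = fa
          ┃          │                  ┃sl = tru
          ┃          │                  ┃ections 
          ┗━━━━━━━━━━━━━━━━━━━━━━━━━━━━━┛━━━━━━━━
                                                 
                                                 
                                                 


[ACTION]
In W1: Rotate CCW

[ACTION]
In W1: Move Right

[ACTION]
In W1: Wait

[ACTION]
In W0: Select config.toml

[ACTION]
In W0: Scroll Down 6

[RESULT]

                                                 
                                ┏━━━━━━━━━━━━━━━━
          ┏━━━━━━━━━━━━━━━━━━━━━━━━━━━━━┓ainer   
          ┃ Tetris                      ┃────────
          ┠─────────────────────────────┨toml]│ s
          ┃          │Next:             ┃────────
          ┃          │  ▒               ┃        
          ┃          │▒▒▒               ┃e]      
          ┃          │                  ┃        
          ┃          │                  ┃        
          ┃          │                  ┃        
          ┗━━━━━━━━━━━━━━━━━━━━━━━━━━━━━┛━━━━━━━━
                                                 
                                                 
                                                 


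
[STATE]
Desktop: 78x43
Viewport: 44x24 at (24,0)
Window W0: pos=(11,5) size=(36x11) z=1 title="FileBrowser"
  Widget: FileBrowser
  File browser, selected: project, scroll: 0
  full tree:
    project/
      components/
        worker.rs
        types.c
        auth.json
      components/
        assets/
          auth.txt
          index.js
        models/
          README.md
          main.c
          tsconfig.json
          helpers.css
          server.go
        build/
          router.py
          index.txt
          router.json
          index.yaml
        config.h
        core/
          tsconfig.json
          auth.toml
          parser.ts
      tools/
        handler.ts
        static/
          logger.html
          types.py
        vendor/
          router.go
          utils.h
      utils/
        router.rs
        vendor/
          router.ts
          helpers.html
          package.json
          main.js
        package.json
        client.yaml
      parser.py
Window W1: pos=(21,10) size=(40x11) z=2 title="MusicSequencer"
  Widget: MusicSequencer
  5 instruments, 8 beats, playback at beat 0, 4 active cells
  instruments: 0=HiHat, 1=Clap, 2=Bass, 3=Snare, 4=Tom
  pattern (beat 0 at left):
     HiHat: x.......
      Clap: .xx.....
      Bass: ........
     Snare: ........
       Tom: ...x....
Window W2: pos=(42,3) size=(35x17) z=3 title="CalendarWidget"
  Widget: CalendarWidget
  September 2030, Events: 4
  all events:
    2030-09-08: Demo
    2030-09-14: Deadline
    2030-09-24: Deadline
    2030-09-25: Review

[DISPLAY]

                                            
                                            
                                            
                  ┏━━━━━━━━━━━━━━━━━━━━━━━━━
                  ┃ CalendarWidget          
━━━━━━━━━━━━━━━━━━┠─────────────────────────
                  ┃          September 2030 
──────────────────┃Mo Tu We Th Fr Sa Su     
t/                ┃                   1     
onents/           ┃ 2  3  4  5  6  7  8*    
━━━━━━━━━━━━━━━━━━┃ 9 10 11 12 13 14* 15    
usicSequencer     ┃16 17 18 19 20 21 22     
──────────────────┃23 24* 25* 26 27 28 29   
    ▼1234567      ┃30                       
iHat█·······      ┃                         
Clap·██·····      ┃                         
Bass········      ┃                         
nare········      ┃                         
 Tom···█····      ┃                         
                  ┗━━━━━━━━━━━━━━━━━━━━━━━━━
━━━━━━━━━━━━━━━━━━━━━━━━━━━━━━━━━━━━┛       
                                            
                                            
                                            


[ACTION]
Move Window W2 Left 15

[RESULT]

                                            
                                            
                                            
   ┏━━━━━━━━━━━━━━━━━━━━━━━━━━━━━━━━━┓      
   ┃ CalendarWidget                  ┃      
━━━┠─────────────────────────────────┨      
   ┃          September 2030         ┃      
───┃Mo Tu We Th Fr Sa Su             ┃      
t/ ┃                   1             ┃      
one┃ 2  3  4  5  6  7  8*            ┃      
━━━┃ 9 10 11 12 13 14* 15            ┃      
usi┃16 17 18 19 20 21 22             ┃      
───┃23 24* 25* 26 27 28 29           ┃      
   ┃30                               ┃      
iHa┃                                 ┃      
Cla┃                                 ┃      
Bas┃                                 ┃      
nar┃                                 ┃      
 To┃                                 ┃      
   ┗━━━━━━━━━━━━━━━━━━━━━━━━━━━━━━━━━┛      
━━━━━━━━━━━━━━━━━━━━━━━━━━━━━━━━━━━━┛       
                                            
                                            
                                            


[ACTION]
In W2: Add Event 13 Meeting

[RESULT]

                                            
                                            
                                            
   ┏━━━━━━━━━━━━━━━━━━━━━━━━━━━━━━━━━┓      
   ┃ CalendarWidget                  ┃      
━━━┠─────────────────────────────────┨      
   ┃          September 2030         ┃      
───┃Mo Tu We Th Fr Sa Su             ┃      
t/ ┃                   1             ┃      
one┃ 2  3  4  5  6  7  8*            ┃      
━━━┃ 9 10 11 12 13* 14* 15           ┃      
usi┃16 17 18 19 20 21 22             ┃      
───┃23 24* 25* 26 27 28 29           ┃      
   ┃30                               ┃      
iHa┃                                 ┃      
Cla┃                                 ┃      
Bas┃                                 ┃      
nar┃                                 ┃      
 To┃                                 ┃      
   ┗━━━━━━━━━━━━━━━━━━━━━━━━━━━━━━━━━┛      
━━━━━━━━━━━━━━━━━━━━━━━━━━━━━━━━━━━━┛       
                                            
                                            
                                            


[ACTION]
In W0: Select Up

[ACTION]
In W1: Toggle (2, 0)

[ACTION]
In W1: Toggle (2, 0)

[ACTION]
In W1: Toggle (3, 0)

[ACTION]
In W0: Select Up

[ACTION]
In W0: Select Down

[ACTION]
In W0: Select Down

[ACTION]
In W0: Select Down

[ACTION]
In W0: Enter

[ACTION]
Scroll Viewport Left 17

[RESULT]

                                            
                                            
                                            
                    ┏━━━━━━━━━━━━━━━━━━━━━━━
                    ┃ CalendarWidget        
    ┏━━━━━━━━━━━━━━━┠───────────────────────
    ┃ FileBrowser   ┃          September 203
    ┠───────────────┃Mo Tu We Th Fr Sa Su   
    ┃  [-] project/ ┃                   1   
    ┃    [+] compone┃ 2  3  4  5  6  7  8*  
    ┃    [+] c┏━━━━━┃ 9 10 11 12 13* 14* 15 
    ┃  > [-] t┃ Musi┃16 17 18 19 20 21 22   
    ┃      han┠─────┃23 24* 25* 26 27 28 29 
    ┃      [+]┃     ┃30                     
    ┃      [+]┃ HiHa┃                       
    ┗━━━━━━━━━┃  Cla┃                       
              ┃  Bas┃                       
              ┃ Snar┃                       
              ┃   To┃                       
              ┃     ┗━━━━━━━━━━━━━━━━━━━━━━━
              ┗━━━━━━━━━━━━━━━━━━━━━━━━━━━━━
                                            
                                            
                                            


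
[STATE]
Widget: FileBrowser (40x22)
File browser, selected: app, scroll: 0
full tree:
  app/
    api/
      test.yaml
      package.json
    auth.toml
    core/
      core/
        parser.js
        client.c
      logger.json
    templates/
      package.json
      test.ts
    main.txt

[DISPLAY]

> [-] app/                              
    [+] api/                            
    auth.toml                           
    [+] core/                           
    [+] templates/                      
    main.txt                            
                                        
                                        
                                        
                                        
                                        
                                        
                                        
                                        
                                        
                                        
                                        
                                        
                                        
                                        
                                        
                                        


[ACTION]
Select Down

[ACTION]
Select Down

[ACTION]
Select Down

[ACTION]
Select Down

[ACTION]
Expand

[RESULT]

  [-] app/                              
    [+] api/                            
    auth.toml                           
    [+] core/                           
  > [-] templates/                      
      package.json                      
      test.ts                           
    main.txt                            
                                        
                                        
                                        
                                        
                                        
                                        
                                        
                                        
                                        
                                        
                                        
                                        
                                        
                                        


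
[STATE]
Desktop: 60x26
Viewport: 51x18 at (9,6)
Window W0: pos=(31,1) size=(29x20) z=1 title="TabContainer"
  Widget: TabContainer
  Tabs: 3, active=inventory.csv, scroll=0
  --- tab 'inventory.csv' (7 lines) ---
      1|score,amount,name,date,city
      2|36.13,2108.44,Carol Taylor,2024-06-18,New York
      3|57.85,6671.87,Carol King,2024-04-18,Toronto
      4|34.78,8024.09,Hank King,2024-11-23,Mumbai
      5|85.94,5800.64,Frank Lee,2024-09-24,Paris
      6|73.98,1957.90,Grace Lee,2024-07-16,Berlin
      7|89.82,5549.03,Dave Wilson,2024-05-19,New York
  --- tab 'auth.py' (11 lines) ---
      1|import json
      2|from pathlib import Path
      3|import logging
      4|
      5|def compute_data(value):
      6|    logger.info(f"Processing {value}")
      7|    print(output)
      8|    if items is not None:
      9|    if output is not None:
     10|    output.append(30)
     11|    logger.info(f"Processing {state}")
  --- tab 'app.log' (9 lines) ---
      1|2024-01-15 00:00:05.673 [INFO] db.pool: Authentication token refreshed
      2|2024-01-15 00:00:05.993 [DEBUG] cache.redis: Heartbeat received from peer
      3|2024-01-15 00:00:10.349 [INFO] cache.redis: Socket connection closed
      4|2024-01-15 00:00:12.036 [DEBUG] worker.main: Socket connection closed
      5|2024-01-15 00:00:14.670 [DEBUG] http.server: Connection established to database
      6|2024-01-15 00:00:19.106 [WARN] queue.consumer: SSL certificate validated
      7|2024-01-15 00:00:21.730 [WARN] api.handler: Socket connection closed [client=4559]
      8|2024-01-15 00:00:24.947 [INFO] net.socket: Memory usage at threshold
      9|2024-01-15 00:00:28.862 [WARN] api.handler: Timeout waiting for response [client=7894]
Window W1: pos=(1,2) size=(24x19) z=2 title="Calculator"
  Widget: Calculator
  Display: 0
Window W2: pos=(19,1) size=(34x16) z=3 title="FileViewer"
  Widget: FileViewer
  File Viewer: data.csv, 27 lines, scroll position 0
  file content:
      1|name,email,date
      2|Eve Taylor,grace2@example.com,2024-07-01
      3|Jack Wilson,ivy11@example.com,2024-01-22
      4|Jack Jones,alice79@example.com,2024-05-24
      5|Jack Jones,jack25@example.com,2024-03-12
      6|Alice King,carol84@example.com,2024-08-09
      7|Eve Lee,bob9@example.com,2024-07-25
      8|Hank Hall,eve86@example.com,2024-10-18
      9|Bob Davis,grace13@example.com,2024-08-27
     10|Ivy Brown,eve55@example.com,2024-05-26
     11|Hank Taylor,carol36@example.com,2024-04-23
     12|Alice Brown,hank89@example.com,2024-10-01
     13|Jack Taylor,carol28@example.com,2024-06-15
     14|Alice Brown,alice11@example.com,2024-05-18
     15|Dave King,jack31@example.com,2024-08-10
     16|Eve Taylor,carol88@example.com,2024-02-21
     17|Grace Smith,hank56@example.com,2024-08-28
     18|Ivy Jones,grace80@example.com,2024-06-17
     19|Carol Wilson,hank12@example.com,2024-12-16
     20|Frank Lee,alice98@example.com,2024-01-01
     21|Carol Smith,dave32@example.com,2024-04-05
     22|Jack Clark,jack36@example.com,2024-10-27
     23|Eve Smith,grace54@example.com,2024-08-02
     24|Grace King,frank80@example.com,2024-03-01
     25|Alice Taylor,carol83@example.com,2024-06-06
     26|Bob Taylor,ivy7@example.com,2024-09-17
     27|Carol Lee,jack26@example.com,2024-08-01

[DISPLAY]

─┬───┬───┐┃Jack Wilson,ivy11@example.com,2░┃e,city┃
 │ 9 │ ÷ │┃Jack Jones,alice79@example.com,░┃aylor,┃
─┼───┼───┤┃Jack Jones,jack25@example.com,2░┃ing,20┃
 │ 6 │ × │┃Alice King,carol84@example.com,░┃ng,202┃
─┼───┼───┤┃Eve Lee,bob9@example.com,2024-0░┃ee,202┃
 │ 3 │ - │┃Hank Hall,eve86@example.com,202░┃ee,202┃
─┼───┼───┤┃Bob Davis,grace13@example.com,2░┃lson,2┃
 │ = │ + │┃Ivy Brown,eve55@example.com,202░┃      ┃
─┼───┼───┤┃Hank Taylor,carol36@example.com░┃      ┃
C│ MR│ M+│┃Alice Brown,hank89@example.com,▼┃      ┃
─┴───┴───┘┗━━━━━━━━━━━━━━━━━━━━━━━━━━━━━━━━┛      ┃
               ┃      ┃                           ┃
               ┃      ┃                           ┃
               ┃      ┃                           ┃
━━━━━━━━━━━━━━━┛      ┗━━━━━━━━━━━━━━━━━━━━━━━━━━━┛
                                                   
                                                   
                                                   


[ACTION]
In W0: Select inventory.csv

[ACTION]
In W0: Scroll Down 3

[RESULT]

─┬───┬───┐┃Jack Wilson,ivy11@example.com,2░┃ng,202┃
 │ 9 │ ÷ │┃Jack Jones,alice79@example.com,░┃ee,202┃
─┼───┼───┤┃Jack Jones,jack25@example.com,2░┃ee,202┃
 │ 6 │ × │┃Alice King,carol84@example.com,░┃lson,2┃
─┼───┼───┤┃Eve Lee,bob9@example.com,2024-0░┃      ┃
 │ 3 │ - │┃Hank Hall,eve86@example.com,202░┃      ┃
─┼───┼───┤┃Bob Davis,grace13@example.com,2░┃      ┃
 │ = │ + │┃Ivy Brown,eve55@example.com,202░┃      ┃
─┼───┼───┤┃Hank Taylor,carol36@example.com░┃      ┃
C│ MR│ M+│┃Alice Brown,hank89@example.com,▼┃      ┃
─┴───┴───┘┗━━━━━━━━━━━━━━━━━━━━━━━━━━━━━━━━┛      ┃
               ┃      ┃                           ┃
               ┃      ┃                           ┃
               ┃      ┃                           ┃
━━━━━━━━━━━━━━━┛      ┗━━━━━━━━━━━━━━━━━━━━━━━━━━━┛
                                                   
                                                   
                                                   


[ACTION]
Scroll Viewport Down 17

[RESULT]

─┼───┼───┤┃Jack Jones,jack25@example.com,2░┃ee,202┃
 │ 6 │ × │┃Alice King,carol84@example.com,░┃lson,2┃
─┼───┼───┤┃Eve Lee,bob9@example.com,2024-0░┃      ┃
 │ 3 │ - │┃Hank Hall,eve86@example.com,202░┃      ┃
─┼───┼───┤┃Bob Davis,grace13@example.com,2░┃      ┃
 │ = │ + │┃Ivy Brown,eve55@example.com,202░┃      ┃
─┼───┼───┤┃Hank Taylor,carol36@example.com░┃      ┃
C│ MR│ M+│┃Alice Brown,hank89@example.com,▼┃      ┃
─┴───┴───┘┗━━━━━━━━━━━━━━━━━━━━━━━━━━━━━━━━┛      ┃
               ┃      ┃                           ┃
               ┃      ┃                           ┃
               ┃      ┃                           ┃
━━━━━━━━━━━━━━━┛      ┗━━━━━━━━━━━━━━━━━━━━━━━━━━━┛
                                                   
                                                   
                                                   
                                                   
                                                   


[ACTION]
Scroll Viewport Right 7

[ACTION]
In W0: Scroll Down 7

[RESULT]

─┼───┼───┤┃Jack Jones,jack25@example.com,2░┃      ┃
 │ 6 │ × │┃Alice King,carol84@example.com,░┃      ┃
─┼───┼───┤┃Eve Lee,bob9@example.com,2024-0░┃      ┃
 │ 3 │ - │┃Hank Hall,eve86@example.com,202░┃      ┃
─┼───┼───┤┃Bob Davis,grace13@example.com,2░┃      ┃
 │ = │ + │┃Ivy Brown,eve55@example.com,202░┃      ┃
─┼───┼───┤┃Hank Taylor,carol36@example.com░┃      ┃
C│ MR│ M+│┃Alice Brown,hank89@example.com,▼┃      ┃
─┴───┴───┘┗━━━━━━━━━━━━━━━━━━━━━━━━━━━━━━━━┛      ┃
               ┃      ┃                           ┃
               ┃      ┃                           ┃
               ┃      ┃                           ┃
━━━━━━━━━━━━━━━┛      ┗━━━━━━━━━━━━━━━━━━━━━━━━━━━┛
                                                   
                                                   
                                                   
                                                   
                                                   


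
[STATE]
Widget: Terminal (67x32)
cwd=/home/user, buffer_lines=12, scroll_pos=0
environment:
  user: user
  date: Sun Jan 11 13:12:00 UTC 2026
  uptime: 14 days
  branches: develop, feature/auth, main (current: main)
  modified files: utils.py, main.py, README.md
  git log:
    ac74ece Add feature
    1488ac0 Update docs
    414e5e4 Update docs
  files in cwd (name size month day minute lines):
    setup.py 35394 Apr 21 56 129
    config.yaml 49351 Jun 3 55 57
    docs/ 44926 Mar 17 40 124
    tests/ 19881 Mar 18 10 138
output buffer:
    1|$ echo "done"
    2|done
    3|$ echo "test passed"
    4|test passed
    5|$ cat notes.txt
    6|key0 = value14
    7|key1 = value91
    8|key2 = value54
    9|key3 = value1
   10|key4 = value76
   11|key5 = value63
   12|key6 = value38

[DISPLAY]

$ echo "done"                                                      
done                                                               
$ echo "test passed"                                               
test passed                                                        
$ cat notes.txt                                                    
key0 = value14                                                     
key1 = value91                                                     
key2 = value54                                                     
key3 = value1                                                      
key4 = value76                                                     
key5 = value63                                                     
key6 = value38                                                     
$ █                                                                
                                                                   
                                                                   
                                                                   
                                                                   
                                                                   
                                                                   
                                                                   
                                                                   
                                                                   
                                                                   
                                                                   
                                                                   
                                                                   
                                                                   
                                                                   
                                                                   
                                                                   
                                                                   
                                                                   


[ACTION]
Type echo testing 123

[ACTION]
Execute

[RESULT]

$ echo "done"                                                      
done                                                               
$ echo "test passed"                                               
test passed                                                        
$ cat notes.txt                                                    
key0 = value14                                                     
key1 = value91                                                     
key2 = value54                                                     
key3 = value1                                                      
key4 = value76                                                     
key5 = value63                                                     
key6 = value38                                                     
$ echo testing 123                                                 
testing 123                                                        
$ █                                                                
                                                                   
                                                                   
                                                                   
                                                                   
                                                                   
                                                                   
                                                                   
                                                                   
                                                                   
                                                                   
                                                                   
                                                                   
                                                                   
                                                                   
                                                                   
                                                                   
                                                                   


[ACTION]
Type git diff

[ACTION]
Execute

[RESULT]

$ echo "done"                                                      
done                                                               
$ echo "test passed"                                               
test passed                                                        
$ cat notes.txt                                                    
key0 = value14                                                     
key1 = value91                                                     
key2 = value54                                                     
key3 = value1                                                      
key4 = value76                                                     
key5 = value63                                                     
key6 = value38                                                     
$ echo testing 123                                                 
testing 123                                                        
$ git diff                                                         
diff --git a/main.py b/main.py                                     
--- a/main.py                                                      
+++ b/main.py                                                      
@@ -1,3 +1,4 @@                                                    
+# updated                                                         
 import sys                                                        
$ █                                                                
                                                                   
                                                                   
                                                                   
                                                                   
                                                                   
                                                                   
                                                                   
                                                                   
                                                                   
                                                                   
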